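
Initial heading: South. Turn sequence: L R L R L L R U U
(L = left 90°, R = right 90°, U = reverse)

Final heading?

Start: South
  L (left (90° counter-clockwise)) -> East
  R (right (90° clockwise)) -> South
  L (left (90° counter-clockwise)) -> East
  R (right (90° clockwise)) -> South
  L (left (90° counter-clockwise)) -> East
  L (left (90° counter-clockwise)) -> North
  R (right (90° clockwise)) -> East
  U (U-turn (180°)) -> West
  U (U-turn (180°)) -> East
Final: East

Answer: Final heading: East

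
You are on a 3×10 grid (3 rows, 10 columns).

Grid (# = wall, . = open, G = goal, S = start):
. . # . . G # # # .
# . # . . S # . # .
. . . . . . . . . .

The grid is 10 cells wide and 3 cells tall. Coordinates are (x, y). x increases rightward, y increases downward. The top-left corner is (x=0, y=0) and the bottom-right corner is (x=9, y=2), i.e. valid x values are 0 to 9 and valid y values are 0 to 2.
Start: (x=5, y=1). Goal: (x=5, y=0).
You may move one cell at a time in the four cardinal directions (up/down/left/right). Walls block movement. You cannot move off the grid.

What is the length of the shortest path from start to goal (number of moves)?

BFS from (x=5, y=1) until reaching (x=5, y=0):
  Distance 0: (x=5, y=1)
  Distance 1: (x=5, y=0), (x=4, y=1), (x=5, y=2)  <- goal reached here
One shortest path (1 moves): (x=5, y=1) -> (x=5, y=0)

Answer: Shortest path length: 1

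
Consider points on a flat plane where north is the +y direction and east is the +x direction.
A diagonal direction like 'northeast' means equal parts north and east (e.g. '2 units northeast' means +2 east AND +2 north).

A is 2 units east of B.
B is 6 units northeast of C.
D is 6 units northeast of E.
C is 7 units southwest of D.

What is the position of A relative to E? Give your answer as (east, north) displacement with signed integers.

Place E at the origin (east=0, north=0).
  D is 6 units northeast of E: delta (east=+6, north=+6); D at (east=6, north=6).
  C is 7 units southwest of D: delta (east=-7, north=-7); C at (east=-1, north=-1).
  B is 6 units northeast of C: delta (east=+6, north=+6); B at (east=5, north=5).
  A is 2 units east of B: delta (east=+2, north=+0); A at (east=7, north=5).
Therefore A relative to E: (east=7, north=5).

Answer: A is at (east=7, north=5) relative to E.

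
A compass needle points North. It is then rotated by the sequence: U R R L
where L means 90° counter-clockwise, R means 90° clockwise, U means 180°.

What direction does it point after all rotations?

Start: North
  U (U-turn (180°)) -> South
  R (right (90° clockwise)) -> West
  R (right (90° clockwise)) -> North
  L (left (90° counter-clockwise)) -> West
Final: West

Answer: Final heading: West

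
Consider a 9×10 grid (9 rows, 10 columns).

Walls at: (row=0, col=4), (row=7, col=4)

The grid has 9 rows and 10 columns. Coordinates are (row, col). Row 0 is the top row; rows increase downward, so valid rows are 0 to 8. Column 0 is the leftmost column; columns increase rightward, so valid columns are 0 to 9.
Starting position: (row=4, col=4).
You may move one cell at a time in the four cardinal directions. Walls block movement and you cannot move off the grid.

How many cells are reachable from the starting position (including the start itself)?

BFS flood-fill from (row=4, col=4):
  Distance 0: (row=4, col=4)
  Distance 1: (row=3, col=4), (row=4, col=3), (row=4, col=5), (row=5, col=4)
  Distance 2: (row=2, col=4), (row=3, col=3), (row=3, col=5), (row=4, col=2), (row=4, col=6), (row=5, col=3), (row=5, col=5), (row=6, col=4)
  Distance 3: (row=1, col=4), (row=2, col=3), (row=2, col=5), (row=3, col=2), (row=3, col=6), (row=4, col=1), (row=4, col=7), (row=5, col=2), (row=5, col=6), (row=6, col=3), (row=6, col=5)
  Distance 4: (row=1, col=3), (row=1, col=5), (row=2, col=2), (row=2, col=6), (row=3, col=1), (row=3, col=7), (row=4, col=0), (row=4, col=8), (row=5, col=1), (row=5, col=7), (row=6, col=2), (row=6, col=6), (row=7, col=3), (row=7, col=5)
  Distance 5: (row=0, col=3), (row=0, col=5), (row=1, col=2), (row=1, col=6), (row=2, col=1), (row=2, col=7), (row=3, col=0), (row=3, col=8), (row=4, col=9), (row=5, col=0), (row=5, col=8), (row=6, col=1), (row=6, col=7), (row=7, col=2), (row=7, col=6), (row=8, col=3), (row=8, col=5)
  Distance 6: (row=0, col=2), (row=0, col=6), (row=1, col=1), (row=1, col=7), (row=2, col=0), (row=2, col=8), (row=3, col=9), (row=5, col=9), (row=6, col=0), (row=6, col=8), (row=7, col=1), (row=7, col=7), (row=8, col=2), (row=8, col=4), (row=8, col=6)
  Distance 7: (row=0, col=1), (row=0, col=7), (row=1, col=0), (row=1, col=8), (row=2, col=9), (row=6, col=9), (row=7, col=0), (row=7, col=8), (row=8, col=1), (row=8, col=7)
  Distance 8: (row=0, col=0), (row=0, col=8), (row=1, col=9), (row=7, col=9), (row=8, col=0), (row=8, col=8)
  Distance 9: (row=0, col=9), (row=8, col=9)
Total reachable: 88 (grid has 88 open cells total)

Answer: Reachable cells: 88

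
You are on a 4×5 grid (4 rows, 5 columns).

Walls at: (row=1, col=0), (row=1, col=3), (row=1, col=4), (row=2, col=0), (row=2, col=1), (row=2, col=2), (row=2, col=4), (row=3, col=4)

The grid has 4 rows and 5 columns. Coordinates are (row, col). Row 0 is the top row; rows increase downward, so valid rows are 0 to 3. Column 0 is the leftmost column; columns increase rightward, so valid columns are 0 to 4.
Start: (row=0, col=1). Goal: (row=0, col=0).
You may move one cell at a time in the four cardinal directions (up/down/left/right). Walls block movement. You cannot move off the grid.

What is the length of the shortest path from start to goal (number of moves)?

BFS from (row=0, col=1) until reaching (row=0, col=0):
  Distance 0: (row=0, col=1)
  Distance 1: (row=0, col=0), (row=0, col=2), (row=1, col=1)  <- goal reached here
One shortest path (1 moves): (row=0, col=1) -> (row=0, col=0)

Answer: Shortest path length: 1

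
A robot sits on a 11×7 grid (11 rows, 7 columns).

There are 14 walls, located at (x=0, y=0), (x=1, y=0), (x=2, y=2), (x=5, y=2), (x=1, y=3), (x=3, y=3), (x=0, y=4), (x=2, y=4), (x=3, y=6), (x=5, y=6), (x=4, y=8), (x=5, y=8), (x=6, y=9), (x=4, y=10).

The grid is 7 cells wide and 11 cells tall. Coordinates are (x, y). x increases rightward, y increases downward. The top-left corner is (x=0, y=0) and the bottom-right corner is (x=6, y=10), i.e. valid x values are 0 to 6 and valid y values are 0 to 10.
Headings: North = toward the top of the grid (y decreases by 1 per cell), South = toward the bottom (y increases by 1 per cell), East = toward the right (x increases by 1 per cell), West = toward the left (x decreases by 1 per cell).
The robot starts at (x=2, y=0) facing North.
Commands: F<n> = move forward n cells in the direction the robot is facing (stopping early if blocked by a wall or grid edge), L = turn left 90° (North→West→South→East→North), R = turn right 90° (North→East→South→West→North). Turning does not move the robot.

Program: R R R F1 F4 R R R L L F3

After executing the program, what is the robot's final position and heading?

Answer: Final position: (x=2, y=0), facing North

Derivation:
Start: (x=2, y=0), facing North
  R: turn right, now facing East
  R: turn right, now facing South
  R: turn right, now facing West
  F1: move forward 0/1 (blocked), now at (x=2, y=0)
  F4: move forward 0/4 (blocked), now at (x=2, y=0)
  R: turn right, now facing North
  R: turn right, now facing East
  R: turn right, now facing South
  L: turn left, now facing East
  L: turn left, now facing North
  F3: move forward 0/3 (blocked), now at (x=2, y=0)
Final: (x=2, y=0), facing North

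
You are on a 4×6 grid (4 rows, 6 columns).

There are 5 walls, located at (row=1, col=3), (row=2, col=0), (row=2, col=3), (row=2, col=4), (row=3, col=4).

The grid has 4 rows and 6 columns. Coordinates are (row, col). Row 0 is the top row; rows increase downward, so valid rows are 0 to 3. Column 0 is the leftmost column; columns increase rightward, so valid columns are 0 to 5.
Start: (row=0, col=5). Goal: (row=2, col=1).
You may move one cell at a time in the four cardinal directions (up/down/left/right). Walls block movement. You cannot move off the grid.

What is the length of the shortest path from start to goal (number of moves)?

BFS from (row=0, col=5) until reaching (row=2, col=1):
  Distance 0: (row=0, col=5)
  Distance 1: (row=0, col=4), (row=1, col=5)
  Distance 2: (row=0, col=3), (row=1, col=4), (row=2, col=5)
  Distance 3: (row=0, col=2), (row=3, col=5)
  Distance 4: (row=0, col=1), (row=1, col=2)
  Distance 5: (row=0, col=0), (row=1, col=1), (row=2, col=2)
  Distance 6: (row=1, col=0), (row=2, col=1), (row=3, col=2)  <- goal reached here
One shortest path (6 moves): (row=0, col=5) -> (row=0, col=4) -> (row=0, col=3) -> (row=0, col=2) -> (row=0, col=1) -> (row=1, col=1) -> (row=2, col=1)

Answer: Shortest path length: 6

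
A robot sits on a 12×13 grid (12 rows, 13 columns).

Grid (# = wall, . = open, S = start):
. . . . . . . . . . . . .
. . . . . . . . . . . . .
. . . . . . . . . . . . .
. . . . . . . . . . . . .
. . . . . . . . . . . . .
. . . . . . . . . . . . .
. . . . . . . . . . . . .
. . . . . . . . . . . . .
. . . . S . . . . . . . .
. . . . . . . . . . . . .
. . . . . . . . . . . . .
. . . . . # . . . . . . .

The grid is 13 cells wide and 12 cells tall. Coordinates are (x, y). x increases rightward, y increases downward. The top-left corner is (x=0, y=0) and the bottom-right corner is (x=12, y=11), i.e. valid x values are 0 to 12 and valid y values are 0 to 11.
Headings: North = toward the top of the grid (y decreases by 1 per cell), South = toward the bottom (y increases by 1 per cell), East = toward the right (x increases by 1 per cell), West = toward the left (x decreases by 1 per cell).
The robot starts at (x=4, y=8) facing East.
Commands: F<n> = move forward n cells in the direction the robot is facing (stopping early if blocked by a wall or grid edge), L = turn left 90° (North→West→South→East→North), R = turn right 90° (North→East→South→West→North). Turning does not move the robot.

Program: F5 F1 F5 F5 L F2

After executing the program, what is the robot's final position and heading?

Answer: Final position: (x=12, y=6), facing North

Derivation:
Start: (x=4, y=8), facing East
  F5: move forward 5, now at (x=9, y=8)
  F1: move forward 1, now at (x=10, y=8)
  F5: move forward 2/5 (blocked), now at (x=12, y=8)
  F5: move forward 0/5 (blocked), now at (x=12, y=8)
  L: turn left, now facing North
  F2: move forward 2, now at (x=12, y=6)
Final: (x=12, y=6), facing North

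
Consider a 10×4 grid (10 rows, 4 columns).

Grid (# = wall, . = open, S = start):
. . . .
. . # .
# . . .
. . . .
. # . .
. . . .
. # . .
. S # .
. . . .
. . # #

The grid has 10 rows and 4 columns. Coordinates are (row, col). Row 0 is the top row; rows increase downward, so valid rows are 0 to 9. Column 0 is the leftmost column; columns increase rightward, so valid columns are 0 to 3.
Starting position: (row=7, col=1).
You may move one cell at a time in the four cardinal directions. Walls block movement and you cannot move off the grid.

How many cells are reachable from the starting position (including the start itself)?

Answer: Reachable cells: 33

Derivation:
BFS flood-fill from (row=7, col=1):
  Distance 0: (row=7, col=1)
  Distance 1: (row=7, col=0), (row=8, col=1)
  Distance 2: (row=6, col=0), (row=8, col=0), (row=8, col=2), (row=9, col=1)
  Distance 3: (row=5, col=0), (row=8, col=3), (row=9, col=0)
  Distance 4: (row=4, col=0), (row=5, col=1), (row=7, col=3)
  Distance 5: (row=3, col=0), (row=5, col=2), (row=6, col=3)
  Distance 6: (row=3, col=1), (row=4, col=2), (row=5, col=3), (row=6, col=2)
  Distance 7: (row=2, col=1), (row=3, col=2), (row=4, col=3)
  Distance 8: (row=1, col=1), (row=2, col=2), (row=3, col=3)
  Distance 9: (row=0, col=1), (row=1, col=0), (row=2, col=3)
  Distance 10: (row=0, col=0), (row=0, col=2), (row=1, col=3)
  Distance 11: (row=0, col=3)
Total reachable: 33 (grid has 33 open cells total)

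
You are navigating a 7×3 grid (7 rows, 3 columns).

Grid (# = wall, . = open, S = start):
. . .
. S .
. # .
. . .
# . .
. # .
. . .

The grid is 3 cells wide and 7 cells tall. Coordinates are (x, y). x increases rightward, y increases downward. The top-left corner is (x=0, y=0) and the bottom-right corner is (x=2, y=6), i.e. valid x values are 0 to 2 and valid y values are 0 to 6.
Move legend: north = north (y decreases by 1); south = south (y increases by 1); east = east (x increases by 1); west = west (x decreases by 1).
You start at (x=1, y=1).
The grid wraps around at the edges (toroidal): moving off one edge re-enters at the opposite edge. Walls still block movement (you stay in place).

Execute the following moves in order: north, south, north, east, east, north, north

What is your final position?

Answer: Final position: (x=0, y=5)

Derivation:
Start: (x=1, y=1)
  north (north): (x=1, y=1) -> (x=1, y=0)
  south (south): (x=1, y=0) -> (x=1, y=1)
  north (north): (x=1, y=1) -> (x=1, y=0)
  east (east): (x=1, y=0) -> (x=2, y=0)
  east (east): (x=2, y=0) -> (x=0, y=0)
  north (north): (x=0, y=0) -> (x=0, y=6)
  north (north): (x=0, y=6) -> (x=0, y=5)
Final: (x=0, y=5)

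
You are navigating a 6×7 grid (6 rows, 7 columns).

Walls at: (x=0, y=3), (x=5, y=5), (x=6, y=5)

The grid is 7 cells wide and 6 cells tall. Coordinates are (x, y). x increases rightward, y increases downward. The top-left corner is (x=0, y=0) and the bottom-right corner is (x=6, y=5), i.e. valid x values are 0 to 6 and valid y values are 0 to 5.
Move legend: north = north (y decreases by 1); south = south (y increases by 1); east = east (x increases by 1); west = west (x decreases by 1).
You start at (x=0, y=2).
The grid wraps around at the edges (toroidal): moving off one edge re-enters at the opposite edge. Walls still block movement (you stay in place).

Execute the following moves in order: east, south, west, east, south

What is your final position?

Start: (x=0, y=2)
  east (east): (x=0, y=2) -> (x=1, y=2)
  south (south): (x=1, y=2) -> (x=1, y=3)
  west (west): blocked, stay at (x=1, y=3)
  east (east): (x=1, y=3) -> (x=2, y=3)
  south (south): (x=2, y=3) -> (x=2, y=4)
Final: (x=2, y=4)

Answer: Final position: (x=2, y=4)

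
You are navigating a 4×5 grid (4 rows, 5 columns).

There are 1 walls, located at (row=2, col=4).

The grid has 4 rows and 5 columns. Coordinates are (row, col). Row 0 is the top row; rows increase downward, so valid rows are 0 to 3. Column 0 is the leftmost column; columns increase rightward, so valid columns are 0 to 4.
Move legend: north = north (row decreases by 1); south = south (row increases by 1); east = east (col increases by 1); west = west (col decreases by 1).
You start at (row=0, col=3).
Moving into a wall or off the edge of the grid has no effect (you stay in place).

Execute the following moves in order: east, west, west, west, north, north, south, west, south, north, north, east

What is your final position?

Start: (row=0, col=3)
  east (east): (row=0, col=3) -> (row=0, col=4)
  west (west): (row=0, col=4) -> (row=0, col=3)
  west (west): (row=0, col=3) -> (row=0, col=2)
  west (west): (row=0, col=2) -> (row=0, col=1)
  north (north): blocked, stay at (row=0, col=1)
  north (north): blocked, stay at (row=0, col=1)
  south (south): (row=0, col=1) -> (row=1, col=1)
  west (west): (row=1, col=1) -> (row=1, col=0)
  south (south): (row=1, col=0) -> (row=2, col=0)
  north (north): (row=2, col=0) -> (row=1, col=0)
  north (north): (row=1, col=0) -> (row=0, col=0)
  east (east): (row=0, col=0) -> (row=0, col=1)
Final: (row=0, col=1)

Answer: Final position: (row=0, col=1)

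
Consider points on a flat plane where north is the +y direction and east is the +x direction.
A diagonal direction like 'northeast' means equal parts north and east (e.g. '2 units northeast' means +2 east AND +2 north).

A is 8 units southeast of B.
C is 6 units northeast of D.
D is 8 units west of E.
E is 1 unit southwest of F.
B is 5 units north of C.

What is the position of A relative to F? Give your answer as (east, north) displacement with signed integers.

Answer: A is at (east=5, north=2) relative to F.

Derivation:
Place F at the origin (east=0, north=0).
  E is 1 unit southwest of F: delta (east=-1, north=-1); E at (east=-1, north=-1).
  D is 8 units west of E: delta (east=-8, north=+0); D at (east=-9, north=-1).
  C is 6 units northeast of D: delta (east=+6, north=+6); C at (east=-3, north=5).
  B is 5 units north of C: delta (east=+0, north=+5); B at (east=-3, north=10).
  A is 8 units southeast of B: delta (east=+8, north=-8); A at (east=5, north=2).
Therefore A relative to F: (east=5, north=2).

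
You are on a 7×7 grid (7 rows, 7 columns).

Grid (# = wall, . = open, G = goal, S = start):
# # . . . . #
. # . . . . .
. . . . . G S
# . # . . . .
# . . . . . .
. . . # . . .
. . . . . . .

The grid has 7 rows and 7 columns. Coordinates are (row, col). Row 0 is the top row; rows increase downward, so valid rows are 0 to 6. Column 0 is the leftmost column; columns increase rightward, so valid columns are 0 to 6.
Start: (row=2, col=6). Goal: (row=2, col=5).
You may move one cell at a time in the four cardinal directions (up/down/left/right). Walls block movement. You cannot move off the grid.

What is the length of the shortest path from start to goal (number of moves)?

Answer: Shortest path length: 1

Derivation:
BFS from (row=2, col=6) until reaching (row=2, col=5):
  Distance 0: (row=2, col=6)
  Distance 1: (row=1, col=6), (row=2, col=5), (row=3, col=6)  <- goal reached here
One shortest path (1 moves): (row=2, col=6) -> (row=2, col=5)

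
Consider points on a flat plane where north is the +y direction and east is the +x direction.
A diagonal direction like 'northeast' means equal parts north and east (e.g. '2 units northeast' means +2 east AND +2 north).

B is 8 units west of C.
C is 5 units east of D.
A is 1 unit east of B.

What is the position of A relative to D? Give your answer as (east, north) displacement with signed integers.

Place D at the origin (east=0, north=0).
  C is 5 units east of D: delta (east=+5, north=+0); C at (east=5, north=0).
  B is 8 units west of C: delta (east=-8, north=+0); B at (east=-3, north=0).
  A is 1 unit east of B: delta (east=+1, north=+0); A at (east=-2, north=0).
Therefore A relative to D: (east=-2, north=0).

Answer: A is at (east=-2, north=0) relative to D.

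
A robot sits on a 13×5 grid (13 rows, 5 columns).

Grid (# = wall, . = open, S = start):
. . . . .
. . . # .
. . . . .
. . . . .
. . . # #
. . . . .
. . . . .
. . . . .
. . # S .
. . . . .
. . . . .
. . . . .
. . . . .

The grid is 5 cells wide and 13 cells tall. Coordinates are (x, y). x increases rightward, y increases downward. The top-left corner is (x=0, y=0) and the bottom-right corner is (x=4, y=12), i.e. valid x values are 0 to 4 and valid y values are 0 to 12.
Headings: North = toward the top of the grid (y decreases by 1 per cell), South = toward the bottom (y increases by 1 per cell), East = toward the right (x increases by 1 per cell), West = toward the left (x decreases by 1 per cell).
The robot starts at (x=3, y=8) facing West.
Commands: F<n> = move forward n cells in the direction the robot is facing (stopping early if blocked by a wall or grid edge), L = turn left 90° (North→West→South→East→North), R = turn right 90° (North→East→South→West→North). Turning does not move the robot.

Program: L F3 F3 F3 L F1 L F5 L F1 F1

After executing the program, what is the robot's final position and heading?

Answer: Final position: (x=2, y=7), facing West

Derivation:
Start: (x=3, y=8), facing West
  L: turn left, now facing South
  F3: move forward 3, now at (x=3, y=11)
  F3: move forward 1/3 (blocked), now at (x=3, y=12)
  F3: move forward 0/3 (blocked), now at (x=3, y=12)
  L: turn left, now facing East
  F1: move forward 1, now at (x=4, y=12)
  L: turn left, now facing North
  F5: move forward 5, now at (x=4, y=7)
  L: turn left, now facing West
  F1: move forward 1, now at (x=3, y=7)
  F1: move forward 1, now at (x=2, y=7)
Final: (x=2, y=7), facing West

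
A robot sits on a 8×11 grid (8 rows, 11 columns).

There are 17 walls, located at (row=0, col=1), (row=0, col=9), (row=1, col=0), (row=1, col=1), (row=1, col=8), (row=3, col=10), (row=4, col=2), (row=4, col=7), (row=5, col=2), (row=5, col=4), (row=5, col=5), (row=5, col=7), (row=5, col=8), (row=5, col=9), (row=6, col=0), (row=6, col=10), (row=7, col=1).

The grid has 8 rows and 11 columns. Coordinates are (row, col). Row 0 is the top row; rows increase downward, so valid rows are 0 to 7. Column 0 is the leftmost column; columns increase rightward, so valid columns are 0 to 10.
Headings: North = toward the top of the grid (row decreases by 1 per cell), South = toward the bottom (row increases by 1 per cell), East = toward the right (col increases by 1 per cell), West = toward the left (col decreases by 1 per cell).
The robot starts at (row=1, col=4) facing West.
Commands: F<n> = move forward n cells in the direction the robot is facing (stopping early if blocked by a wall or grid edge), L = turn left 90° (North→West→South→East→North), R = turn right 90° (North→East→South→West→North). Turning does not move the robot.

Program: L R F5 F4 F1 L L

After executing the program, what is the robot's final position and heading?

Start: (row=1, col=4), facing West
  L: turn left, now facing South
  R: turn right, now facing West
  F5: move forward 2/5 (blocked), now at (row=1, col=2)
  F4: move forward 0/4 (blocked), now at (row=1, col=2)
  F1: move forward 0/1 (blocked), now at (row=1, col=2)
  L: turn left, now facing South
  L: turn left, now facing East
Final: (row=1, col=2), facing East

Answer: Final position: (row=1, col=2), facing East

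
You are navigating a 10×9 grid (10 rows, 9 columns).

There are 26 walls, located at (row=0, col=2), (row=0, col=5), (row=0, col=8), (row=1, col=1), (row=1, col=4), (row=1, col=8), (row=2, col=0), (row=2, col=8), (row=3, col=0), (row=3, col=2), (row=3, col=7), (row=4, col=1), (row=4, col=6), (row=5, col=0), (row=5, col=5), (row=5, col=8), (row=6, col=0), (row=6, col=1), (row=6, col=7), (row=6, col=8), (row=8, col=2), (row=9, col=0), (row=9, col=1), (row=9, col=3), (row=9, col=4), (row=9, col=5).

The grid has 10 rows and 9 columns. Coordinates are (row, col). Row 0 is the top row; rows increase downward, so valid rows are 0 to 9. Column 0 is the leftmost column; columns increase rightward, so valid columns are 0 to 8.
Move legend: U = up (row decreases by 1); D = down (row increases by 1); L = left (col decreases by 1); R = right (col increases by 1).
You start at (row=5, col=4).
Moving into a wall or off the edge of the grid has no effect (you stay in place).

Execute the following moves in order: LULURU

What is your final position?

Start: (row=5, col=4)
  L (left): (row=5, col=4) -> (row=5, col=3)
  U (up): (row=5, col=3) -> (row=4, col=3)
  L (left): (row=4, col=3) -> (row=4, col=2)
  U (up): blocked, stay at (row=4, col=2)
  R (right): (row=4, col=2) -> (row=4, col=3)
  U (up): (row=4, col=3) -> (row=3, col=3)
Final: (row=3, col=3)

Answer: Final position: (row=3, col=3)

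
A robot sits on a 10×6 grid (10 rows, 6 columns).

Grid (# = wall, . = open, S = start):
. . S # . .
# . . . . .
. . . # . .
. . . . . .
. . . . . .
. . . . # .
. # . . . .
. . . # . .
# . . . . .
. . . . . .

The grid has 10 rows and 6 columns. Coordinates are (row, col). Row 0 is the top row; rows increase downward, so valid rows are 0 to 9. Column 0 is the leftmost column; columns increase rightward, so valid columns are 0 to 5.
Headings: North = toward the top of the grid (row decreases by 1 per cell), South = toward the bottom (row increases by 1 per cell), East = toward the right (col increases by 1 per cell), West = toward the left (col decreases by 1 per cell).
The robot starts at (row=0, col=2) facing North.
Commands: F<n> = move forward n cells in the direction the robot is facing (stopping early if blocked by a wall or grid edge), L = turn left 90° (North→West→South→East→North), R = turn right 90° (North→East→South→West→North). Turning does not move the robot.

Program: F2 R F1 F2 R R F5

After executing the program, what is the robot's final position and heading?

Start: (row=0, col=2), facing North
  F2: move forward 0/2 (blocked), now at (row=0, col=2)
  R: turn right, now facing East
  F1: move forward 0/1 (blocked), now at (row=0, col=2)
  F2: move forward 0/2 (blocked), now at (row=0, col=2)
  R: turn right, now facing South
  R: turn right, now facing West
  F5: move forward 2/5 (blocked), now at (row=0, col=0)
Final: (row=0, col=0), facing West

Answer: Final position: (row=0, col=0), facing West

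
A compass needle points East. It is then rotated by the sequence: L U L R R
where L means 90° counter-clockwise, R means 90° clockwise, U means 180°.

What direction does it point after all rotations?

Answer: Final heading: West

Derivation:
Start: East
  L (left (90° counter-clockwise)) -> North
  U (U-turn (180°)) -> South
  L (left (90° counter-clockwise)) -> East
  R (right (90° clockwise)) -> South
  R (right (90° clockwise)) -> West
Final: West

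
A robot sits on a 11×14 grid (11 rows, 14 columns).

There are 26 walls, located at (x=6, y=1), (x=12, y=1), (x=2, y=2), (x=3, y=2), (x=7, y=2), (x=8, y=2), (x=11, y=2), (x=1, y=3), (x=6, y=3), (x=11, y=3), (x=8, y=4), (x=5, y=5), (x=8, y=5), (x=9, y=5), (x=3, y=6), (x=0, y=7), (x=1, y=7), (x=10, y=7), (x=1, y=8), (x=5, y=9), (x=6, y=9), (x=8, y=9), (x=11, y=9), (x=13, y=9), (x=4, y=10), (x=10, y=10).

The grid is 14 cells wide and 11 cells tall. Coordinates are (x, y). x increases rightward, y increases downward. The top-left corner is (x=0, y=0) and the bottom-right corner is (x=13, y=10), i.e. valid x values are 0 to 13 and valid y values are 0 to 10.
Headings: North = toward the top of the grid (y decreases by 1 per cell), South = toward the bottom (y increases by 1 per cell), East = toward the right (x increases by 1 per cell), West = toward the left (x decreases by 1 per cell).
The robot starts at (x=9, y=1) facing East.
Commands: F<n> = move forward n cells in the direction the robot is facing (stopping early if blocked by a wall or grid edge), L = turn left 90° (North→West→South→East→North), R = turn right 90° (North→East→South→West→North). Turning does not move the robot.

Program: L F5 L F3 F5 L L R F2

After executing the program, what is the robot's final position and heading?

Answer: Final position: (x=1, y=2), facing South

Derivation:
Start: (x=9, y=1), facing East
  L: turn left, now facing North
  F5: move forward 1/5 (blocked), now at (x=9, y=0)
  L: turn left, now facing West
  F3: move forward 3, now at (x=6, y=0)
  F5: move forward 5, now at (x=1, y=0)
  L: turn left, now facing South
  L: turn left, now facing East
  R: turn right, now facing South
  F2: move forward 2, now at (x=1, y=2)
Final: (x=1, y=2), facing South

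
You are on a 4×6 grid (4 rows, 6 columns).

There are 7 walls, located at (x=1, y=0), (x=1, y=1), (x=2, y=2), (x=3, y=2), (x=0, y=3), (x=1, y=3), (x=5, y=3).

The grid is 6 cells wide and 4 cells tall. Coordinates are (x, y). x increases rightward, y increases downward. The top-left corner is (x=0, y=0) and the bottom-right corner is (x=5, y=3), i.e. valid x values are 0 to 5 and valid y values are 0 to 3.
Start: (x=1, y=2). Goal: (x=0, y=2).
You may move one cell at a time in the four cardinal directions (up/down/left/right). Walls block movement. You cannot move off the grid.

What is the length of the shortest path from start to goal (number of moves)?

BFS from (x=1, y=2) until reaching (x=0, y=2):
  Distance 0: (x=1, y=2)
  Distance 1: (x=0, y=2)  <- goal reached here
One shortest path (1 moves): (x=1, y=2) -> (x=0, y=2)

Answer: Shortest path length: 1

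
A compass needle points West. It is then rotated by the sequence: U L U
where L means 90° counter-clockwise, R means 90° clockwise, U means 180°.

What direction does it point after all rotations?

Start: West
  U (U-turn (180°)) -> East
  L (left (90° counter-clockwise)) -> North
  U (U-turn (180°)) -> South
Final: South

Answer: Final heading: South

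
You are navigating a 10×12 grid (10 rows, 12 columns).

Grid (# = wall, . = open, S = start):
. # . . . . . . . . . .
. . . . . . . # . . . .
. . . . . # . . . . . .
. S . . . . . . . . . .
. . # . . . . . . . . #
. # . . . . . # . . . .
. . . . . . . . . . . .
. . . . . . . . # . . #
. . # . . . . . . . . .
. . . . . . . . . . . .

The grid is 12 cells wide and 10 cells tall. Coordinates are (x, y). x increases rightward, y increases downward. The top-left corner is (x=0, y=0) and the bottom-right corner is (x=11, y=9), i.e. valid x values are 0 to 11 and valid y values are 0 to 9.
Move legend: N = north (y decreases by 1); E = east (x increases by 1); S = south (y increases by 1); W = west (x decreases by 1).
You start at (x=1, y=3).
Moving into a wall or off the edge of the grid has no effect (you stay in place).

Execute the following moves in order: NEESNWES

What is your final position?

Answer: Final position: (x=3, y=3)

Derivation:
Start: (x=1, y=3)
  N (north): (x=1, y=3) -> (x=1, y=2)
  E (east): (x=1, y=2) -> (x=2, y=2)
  E (east): (x=2, y=2) -> (x=3, y=2)
  S (south): (x=3, y=2) -> (x=3, y=3)
  N (north): (x=3, y=3) -> (x=3, y=2)
  W (west): (x=3, y=2) -> (x=2, y=2)
  E (east): (x=2, y=2) -> (x=3, y=2)
  S (south): (x=3, y=2) -> (x=3, y=3)
Final: (x=3, y=3)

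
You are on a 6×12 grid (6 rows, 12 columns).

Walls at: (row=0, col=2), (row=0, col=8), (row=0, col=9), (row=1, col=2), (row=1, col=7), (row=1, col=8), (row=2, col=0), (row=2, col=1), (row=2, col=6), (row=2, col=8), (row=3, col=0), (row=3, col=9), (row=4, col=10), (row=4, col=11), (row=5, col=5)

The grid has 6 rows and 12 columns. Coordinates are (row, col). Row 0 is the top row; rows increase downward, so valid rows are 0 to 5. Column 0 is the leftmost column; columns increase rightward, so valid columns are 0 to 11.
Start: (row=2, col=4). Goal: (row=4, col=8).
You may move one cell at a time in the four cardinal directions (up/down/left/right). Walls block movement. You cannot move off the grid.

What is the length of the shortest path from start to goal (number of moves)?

Answer: Shortest path length: 6

Derivation:
BFS from (row=2, col=4) until reaching (row=4, col=8):
  Distance 0: (row=2, col=4)
  Distance 1: (row=1, col=4), (row=2, col=3), (row=2, col=5), (row=3, col=4)
  Distance 2: (row=0, col=4), (row=1, col=3), (row=1, col=5), (row=2, col=2), (row=3, col=3), (row=3, col=5), (row=4, col=4)
  Distance 3: (row=0, col=3), (row=0, col=5), (row=1, col=6), (row=3, col=2), (row=3, col=6), (row=4, col=3), (row=4, col=5), (row=5, col=4)
  Distance 4: (row=0, col=6), (row=3, col=1), (row=3, col=7), (row=4, col=2), (row=4, col=6), (row=5, col=3)
  Distance 5: (row=0, col=7), (row=2, col=7), (row=3, col=8), (row=4, col=1), (row=4, col=7), (row=5, col=2), (row=5, col=6)
  Distance 6: (row=4, col=0), (row=4, col=8), (row=5, col=1), (row=5, col=7)  <- goal reached here
One shortest path (6 moves): (row=2, col=4) -> (row=2, col=5) -> (row=3, col=5) -> (row=3, col=6) -> (row=3, col=7) -> (row=3, col=8) -> (row=4, col=8)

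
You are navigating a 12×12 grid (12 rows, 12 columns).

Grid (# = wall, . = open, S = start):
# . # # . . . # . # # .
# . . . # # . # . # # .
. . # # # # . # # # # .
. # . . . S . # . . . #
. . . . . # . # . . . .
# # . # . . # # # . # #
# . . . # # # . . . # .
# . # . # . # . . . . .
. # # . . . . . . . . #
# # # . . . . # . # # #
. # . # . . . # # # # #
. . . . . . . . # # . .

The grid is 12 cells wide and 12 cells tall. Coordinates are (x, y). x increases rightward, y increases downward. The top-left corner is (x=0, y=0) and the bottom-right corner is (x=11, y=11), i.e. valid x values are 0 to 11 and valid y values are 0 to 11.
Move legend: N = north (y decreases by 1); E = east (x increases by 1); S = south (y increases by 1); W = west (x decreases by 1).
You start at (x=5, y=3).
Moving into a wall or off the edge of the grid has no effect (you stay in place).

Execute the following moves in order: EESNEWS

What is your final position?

Start: (x=5, y=3)
  E (east): (x=5, y=3) -> (x=6, y=3)
  E (east): blocked, stay at (x=6, y=3)
  S (south): (x=6, y=3) -> (x=6, y=4)
  N (north): (x=6, y=4) -> (x=6, y=3)
  E (east): blocked, stay at (x=6, y=3)
  W (west): (x=6, y=3) -> (x=5, y=3)
  S (south): blocked, stay at (x=5, y=3)
Final: (x=5, y=3)

Answer: Final position: (x=5, y=3)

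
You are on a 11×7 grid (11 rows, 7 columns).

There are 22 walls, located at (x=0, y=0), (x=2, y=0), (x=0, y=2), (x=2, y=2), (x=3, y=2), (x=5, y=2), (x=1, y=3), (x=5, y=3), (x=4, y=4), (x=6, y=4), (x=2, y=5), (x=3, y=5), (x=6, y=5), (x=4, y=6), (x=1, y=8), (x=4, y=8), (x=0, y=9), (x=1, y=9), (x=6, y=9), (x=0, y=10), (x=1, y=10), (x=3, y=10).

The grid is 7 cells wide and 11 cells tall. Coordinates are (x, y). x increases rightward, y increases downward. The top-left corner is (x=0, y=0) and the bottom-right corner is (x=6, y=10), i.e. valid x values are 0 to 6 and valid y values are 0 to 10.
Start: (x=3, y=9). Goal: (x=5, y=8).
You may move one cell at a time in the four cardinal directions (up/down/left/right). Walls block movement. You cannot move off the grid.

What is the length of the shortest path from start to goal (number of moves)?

BFS from (x=3, y=9) until reaching (x=5, y=8):
  Distance 0: (x=3, y=9)
  Distance 1: (x=3, y=8), (x=2, y=9), (x=4, y=9)
  Distance 2: (x=3, y=7), (x=2, y=8), (x=5, y=9), (x=2, y=10), (x=4, y=10)
  Distance 3: (x=3, y=6), (x=2, y=7), (x=4, y=7), (x=5, y=8), (x=5, y=10)  <- goal reached here
One shortest path (3 moves): (x=3, y=9) -> (x=4, y=9) -> (x=5, y=9) -> (x=5, y=8)

Answer: Shortest path length: 3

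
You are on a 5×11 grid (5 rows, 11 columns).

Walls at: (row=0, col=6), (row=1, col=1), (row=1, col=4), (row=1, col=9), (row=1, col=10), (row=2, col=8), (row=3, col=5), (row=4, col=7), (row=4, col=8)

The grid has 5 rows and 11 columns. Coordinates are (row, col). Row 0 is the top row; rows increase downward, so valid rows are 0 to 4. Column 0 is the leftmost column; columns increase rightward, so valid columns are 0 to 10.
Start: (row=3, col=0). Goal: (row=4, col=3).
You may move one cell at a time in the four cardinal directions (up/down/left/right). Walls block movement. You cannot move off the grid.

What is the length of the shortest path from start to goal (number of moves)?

BFS from (row=3, col=0) until reaching (row=4, col=3):
  Distance 0: (row=3, col=0)
  Distance 1: (row=2, col=0), (row=3, col=1), (row=4, col=0)
  Distance 2: (row=1, col=0), (row=2, col=1), (row=3, col=2), (row=4, col=1)
  Distance 3: (row=0, col=0), (row=2, col=2), (row=3, col=3), (row=4, col=2)
  Distance 4: (row=0, col=1), (row=1, col=2), (row=2, col=3), (row=3, col=4), (row=4, col=3)  <- goal reached here
One shortest path (4 moves): (row=3, col=0) -> (row=3, col=1) -> (row=3, col=2) -> (row=3, col=3) -> (row=4, col=3)

Answer: Shortest path length: 4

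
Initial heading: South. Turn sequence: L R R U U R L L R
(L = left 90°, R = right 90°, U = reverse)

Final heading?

Start: South
  L (left (90° counter-clockwise)) -> East
  R (right (90° clockwise)) -> South
  R (right (90° clockwise)) -> West
  U (U-turn (180°)) -> East
  U (U-turn (180°)) -> West
  R (right (90° clockwise)) -> North
  L (left (90° counter-clockwise)) -> West
  L (left (90° counter-clockwise)) -> South
  R (right (90° clockwise)) -> West
Final: West

Answer: Final heading: West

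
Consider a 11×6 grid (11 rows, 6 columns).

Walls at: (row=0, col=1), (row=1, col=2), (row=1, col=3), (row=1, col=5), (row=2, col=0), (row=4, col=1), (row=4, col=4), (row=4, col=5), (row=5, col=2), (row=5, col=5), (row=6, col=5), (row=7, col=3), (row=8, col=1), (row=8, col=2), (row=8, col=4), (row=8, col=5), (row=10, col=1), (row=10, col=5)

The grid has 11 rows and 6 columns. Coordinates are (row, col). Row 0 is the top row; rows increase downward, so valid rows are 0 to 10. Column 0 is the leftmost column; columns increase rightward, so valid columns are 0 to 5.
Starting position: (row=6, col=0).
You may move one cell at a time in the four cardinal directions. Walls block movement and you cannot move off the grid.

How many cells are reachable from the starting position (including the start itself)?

BFS flood-fill from (row=6, col=0):
  Distance 0: (row=6, col=0)
  Distance 1: (row=5, col=0), (row=6, col=1), (row=7, col=0)
  Distance 2: (row=4, col=0), (row=5, col=1), (row=6, col=2), (row=7, col=1), (row=8, col=0)
  Distance 3: (row=3, col=0), (row=6, col=3), (row=7, col=2), (row=9, col=0)
  Distance 4: (row=3, col=1), (row=5, col=3), (row=6, col=4), (row=9, col=1), (row=10, col=0)
  Distance 5: (row=2, col=1), (row=3, col=2), (row=4, col=3), (row=5, col=4), (row=7, col=4), (row=9, col=2)
  Distance 6: (row=1, col=1), (row=2, col=2), (row=3, col=3), (row=4, col=2), (row=7, col=5), (row=9, col=3), (row=10, col=2)
  Distance 7: (row=1, col=0), (row=2, col=3), (row=3, col=4), (row=8, col=3), (row=9, col=4), (row=10, col=3)
  Distance 8: (row=0, col=0), (row=2, col=4), (row=3, col=5), (row=9, col=5), (row=10, col=4)
  Distance 9: (row=1, col=4), (row=2, col=5)
  Distance 10: (row=0, col=4)
  Distance 11: (row=0, col=3), (row=0, col=5)
  Distance 12: (row=0, col=2)
Total reachable: 48 (grid has 48 open cells total)

Answer: Reachable cells: 48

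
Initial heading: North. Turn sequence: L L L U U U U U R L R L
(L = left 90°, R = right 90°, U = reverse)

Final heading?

Answer: Final heading: West

Derivation:
Start: North
  L (left (90° counter-clockwise)) -> West
  L (left (90° counter-clockwise)) -> South
  L (left (90° counter-clockwise)) -> East
  U (U-turn (180°)) -> West
  U (U-turn (180°)) -> East
  U (U-turn (180°)) -> West
  U (U-turn (180°)) -> East
  U (U-turn (180°)) -> West
  R (right (90° clockwise)) -> North
  L (left (90° counter-clockwise)) -> West
  R (right (90° clockwise)) -> North
  L (left (90° counter-clockwise)) -> West
Final: West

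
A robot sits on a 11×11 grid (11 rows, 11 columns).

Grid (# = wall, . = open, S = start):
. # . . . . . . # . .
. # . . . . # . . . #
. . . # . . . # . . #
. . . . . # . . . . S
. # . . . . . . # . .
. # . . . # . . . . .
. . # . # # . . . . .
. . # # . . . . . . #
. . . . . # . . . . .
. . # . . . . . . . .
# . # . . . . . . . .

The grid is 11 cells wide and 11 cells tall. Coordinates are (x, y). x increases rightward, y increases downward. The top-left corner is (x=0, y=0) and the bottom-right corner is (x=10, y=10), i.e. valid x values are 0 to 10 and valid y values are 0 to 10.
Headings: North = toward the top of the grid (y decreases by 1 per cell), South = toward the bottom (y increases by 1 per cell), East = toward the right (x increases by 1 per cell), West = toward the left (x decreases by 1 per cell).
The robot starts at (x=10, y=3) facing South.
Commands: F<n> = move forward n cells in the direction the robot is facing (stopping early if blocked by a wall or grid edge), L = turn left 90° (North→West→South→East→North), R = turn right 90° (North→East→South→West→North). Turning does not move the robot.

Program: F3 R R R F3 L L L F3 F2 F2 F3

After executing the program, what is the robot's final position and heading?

Answer: Final position: (x=10, y=6), facing South

Derivation:
Start: (x=10, y=3), facing South
  F3: move forward 3, now at (x=10, y=6)
  R: turn right, now facing West
  R: turn right, now facing North
  R: turn right, now facing East
  F3: move forward 0/3 (blocked), now at (x=10, y=6)
  L: turn left, now facing North
  L: turn left, now facing West
  L: turn left, now facing South
  F3: move forward 0/3 (blocked), now at (x=10, y=6)
  F2: move forward 0/2 (blocked), now at (x=10, y=6)
  F2: move forward 0/2 (blocked), now at (x=10, y=6)
  F3: move forward 0/3 (blocked), now at (x=10, y=6)
Final: (x=10, y=6), facing South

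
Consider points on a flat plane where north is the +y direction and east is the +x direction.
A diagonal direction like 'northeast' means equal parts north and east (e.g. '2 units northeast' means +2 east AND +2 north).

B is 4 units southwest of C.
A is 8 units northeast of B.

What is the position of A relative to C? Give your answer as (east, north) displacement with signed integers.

Answer: A is at (east=4, north=4) relative to C.

Derivation:
Place C at the origin (east=0, north=0).
  B is 4 units southwest of C: delta (east=-4, north=-4); B at (east=-4, north=-4).
  A is 8 units northeast of B: delta (east=+8, north=+8); A at (east=4, north=4).
Therefore A relative to C: (east=4, north=4).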